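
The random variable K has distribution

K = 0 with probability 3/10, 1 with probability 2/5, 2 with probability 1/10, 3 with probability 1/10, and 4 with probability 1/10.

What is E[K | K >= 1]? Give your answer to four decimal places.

P(K >= 1) = 2/5 + 1/10 + 1/10 + 1/10 = 7/10.
E[K | K >= 1] = [1·2/5 + 2·1/10 + 3·1/10 + 4·1/10] / (7/10)
 = 13/10 / (7/10)
 = 13/7

1.8571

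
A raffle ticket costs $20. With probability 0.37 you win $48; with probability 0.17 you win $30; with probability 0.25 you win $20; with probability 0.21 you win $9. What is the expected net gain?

E[payout] = 48·0.37 + 30·0.17 + 20·0.25 + 9·0.21
 = 17.76 + 5.1 + 5 + 1.89
 = 29.75
Net = 29.75 - 20 = 9.75

9.75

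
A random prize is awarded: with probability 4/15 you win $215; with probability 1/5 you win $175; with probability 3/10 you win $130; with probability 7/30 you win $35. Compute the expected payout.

E[payout] = 215·4/15 + 175·1/5 + 130·3/10 + 35·7/30
 = 172/3 + 35 + 39 + 49/6
 = 279/2

139.5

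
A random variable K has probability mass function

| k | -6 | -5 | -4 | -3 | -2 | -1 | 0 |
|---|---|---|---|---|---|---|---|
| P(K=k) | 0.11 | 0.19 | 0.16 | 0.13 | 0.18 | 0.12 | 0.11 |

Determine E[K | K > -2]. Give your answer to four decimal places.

P(K > -2) = 0.12 + 0.11 = 0.23.
E[K | K > -2] = [(-1)·0.12 + 0·0.11] / 0.23
 = -0.12 / 0.23
 = -12/23

-0.5217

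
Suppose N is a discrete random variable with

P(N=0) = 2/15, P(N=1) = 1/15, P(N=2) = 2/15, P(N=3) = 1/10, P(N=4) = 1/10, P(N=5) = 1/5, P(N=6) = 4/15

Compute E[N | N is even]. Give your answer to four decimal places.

P(N is even) = 2/15 + 2/15 + 1/10 + 4/15 = 19/30.
E[N | N is even] = [0·2/15 + 2·2/15 + 4·1/10 + 6·4/15] / (19/30)
 = 34/15 / (19/30)
 = 68/19

3.5789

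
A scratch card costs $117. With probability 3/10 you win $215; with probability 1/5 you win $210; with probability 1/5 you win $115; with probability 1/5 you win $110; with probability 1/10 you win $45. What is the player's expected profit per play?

39

E[payout] = 215·3/10 + 210·1/5 + 115·1/5 + 110·1/5 + 45·1/10
 = 129/2 + 42 + 23 + 22 + 9/2
 = 156
Net = 156 - 117 = 39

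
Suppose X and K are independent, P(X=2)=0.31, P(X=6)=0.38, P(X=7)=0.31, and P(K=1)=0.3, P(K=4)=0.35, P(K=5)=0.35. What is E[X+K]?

8.52

E[X+K] = Σ_x Σ_k (x+k) · P(X=x)P(K=k)
 = 3·0.093 + 6·0.1085 + 7·0.1085 + 7·0.114 + 10·0.133 + 11·0.133 + 8·0.093 + 11·0.1085 + 12·0.1085
 = 0.279 + 0.651 + 0.7595 + 0.798 + 1.33 + 1.463 + 0.744 + 1.1935 + 1.302
 = 8.52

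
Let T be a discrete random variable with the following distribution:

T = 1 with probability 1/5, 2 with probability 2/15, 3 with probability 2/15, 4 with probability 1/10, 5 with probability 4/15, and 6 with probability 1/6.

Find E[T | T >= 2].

P(T >= 2) = 2/15 + 2/15 + 1/10 + 4/15 + 1/6 = 4/5.
E[T | T >= 2] = [2·2/15 + 3·2/15 + 4·1/10 + 5·4/15 + 6·1/6] / (4/5)
 = 17/5 / (4/5)
 = 17/4

4.25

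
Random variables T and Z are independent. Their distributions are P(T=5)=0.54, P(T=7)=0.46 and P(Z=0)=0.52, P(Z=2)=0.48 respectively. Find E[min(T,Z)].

E[min(T,Z)] = Σ_t Σ_z min(t,z) · P(T=t)P(Z=z)
 = 0·0.2808 + 2·0.2592 + 0·0.2392 + 2·0.2208
 = 0 + 0.5184 + 0 + 0.4416
 = 0.96

0.96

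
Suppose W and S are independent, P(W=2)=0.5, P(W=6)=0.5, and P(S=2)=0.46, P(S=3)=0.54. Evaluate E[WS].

E[WS] = Σ_w Σ_s ws · P(W=w)P(S=s)
 = 4·0.23 + 6·0.27 + 12·0.23 + 18·0.27
 = 0.92 + 1.62 + 2.76 + 4.86
 = 10.16

10.16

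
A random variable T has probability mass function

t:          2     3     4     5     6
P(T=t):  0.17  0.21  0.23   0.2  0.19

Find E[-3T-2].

-14.09

E[-3T-2] = Σ (-3t-2)·P(T=t)
 = (-8)·0.17 + (-11)·0.21 + (-14)·0.23 + (-17)·0.2 + (-20)·0.19
 = (-1.36) + (-2.31) + (-3.22) + (-3.4) + (-3.8)
 = -14.09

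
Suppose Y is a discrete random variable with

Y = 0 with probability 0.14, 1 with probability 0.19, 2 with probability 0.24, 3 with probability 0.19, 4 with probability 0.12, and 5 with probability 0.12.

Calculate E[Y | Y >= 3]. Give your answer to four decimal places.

3.8372

P(Y >= 3) = 0.19 + 0.12 + 0.12 = 0.43.
E[Y | Y >= 3] = [3·0.19 + 4·0.12 + 5·0.12] / 0.43
 = 1.65 / 0.43
 = 165/43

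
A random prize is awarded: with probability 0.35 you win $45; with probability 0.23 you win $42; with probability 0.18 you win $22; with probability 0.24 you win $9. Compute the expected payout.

31.53

E[payout] = 45·0.35 + 42·0.23 + 22·0.18 + 9·0.24
 = 15.75 + 9.66 + 3.96 + 2.16
 = 31.53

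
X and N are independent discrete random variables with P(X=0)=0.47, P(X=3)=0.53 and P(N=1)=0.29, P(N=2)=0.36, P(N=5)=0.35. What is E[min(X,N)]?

E[min(X,N)] = Σ_x Σ_n min(x,n) · P(X=x)P(N=n)
 = 0·0.1363 + 0·0.1692 + 0·0.1645 + 1·0.1537 + 2·0.1908 + 3·0.1855
 = 0 + 0 + 0 + 0.1537 + 0.3816 + 0.5565
 = 1.0918

1.0918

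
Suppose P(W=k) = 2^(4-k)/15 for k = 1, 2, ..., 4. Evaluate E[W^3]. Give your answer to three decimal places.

10.533

E[W^3] = Σ w^3·P(W=w)
 = 1·8/15 + 8·4/15 + 27·2/15 + 64·1/15
 = 8/15 + 32/15 + 18/5 + 64/15
 = 158/15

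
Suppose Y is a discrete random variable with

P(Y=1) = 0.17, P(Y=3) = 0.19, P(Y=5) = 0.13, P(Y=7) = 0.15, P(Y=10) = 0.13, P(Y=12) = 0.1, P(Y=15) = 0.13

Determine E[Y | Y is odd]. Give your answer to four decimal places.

5.7013

P(Y is odd) = 0.17 + 0.19 + 0.13 + 0.15 + 0.13 = 0.77.
E[Y | Y is odd] = [1·0.17 + 3·0.19 + 5·0.13 + 7·0.15 + 15·0.13] / 0.77
 = 4.39 / 0.77
 = 439/77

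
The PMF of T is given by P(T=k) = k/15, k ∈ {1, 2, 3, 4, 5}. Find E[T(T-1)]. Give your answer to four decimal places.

11.3333

E[T(T-1)] = Σ t(t-1)·P(T=t)
 = 0·1/15 + 2·2/15 + 6·1/5 + 12·4/15 + 20·1/3
 = 0 + 4/15 + 6/5 + 16/5 + 20/3
 = 34/3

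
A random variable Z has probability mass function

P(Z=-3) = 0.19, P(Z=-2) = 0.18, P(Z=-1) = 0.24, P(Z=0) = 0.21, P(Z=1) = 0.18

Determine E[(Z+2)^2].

2.89

E[(Z+2)^2] = Σ (z+2)^2·P(Z=z)
 = 1·0.19 + 0·0.18 + 1·0.24 + 4·0.21 + 9·0.18
 = 0.19 + 0 + 0.24 + 0.84 + 1.62
 = 2.89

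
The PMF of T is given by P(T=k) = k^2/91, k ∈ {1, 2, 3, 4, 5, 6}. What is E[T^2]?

E[T^2] = Σ t^2·P(T=t)
 = 1·1/91 + 4·4/91 + 9·9/91 + 16·16/91 + 25·25/91 + 36·36/91
 = 1/91 + 16/91 + 81/91 + 256/91 + 625/91 + 1296/91
 = 25

25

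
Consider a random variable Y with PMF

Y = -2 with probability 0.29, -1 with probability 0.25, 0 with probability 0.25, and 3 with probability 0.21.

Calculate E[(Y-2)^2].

8.1

E[(Y-2)^2] = Σ (y-2)^2·P(Y=y)
 = 16·0.29 + 9·0.25 + 4·0.25 + 1·0.21
 = 4.64 + 2.25 + 1 + 0.21
 = 8.1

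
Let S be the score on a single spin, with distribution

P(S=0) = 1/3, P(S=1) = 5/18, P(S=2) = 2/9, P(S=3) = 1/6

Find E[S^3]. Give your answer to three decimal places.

6.556

E[S^3] = Σ s^3·P(S=s)
 = 0·1/3 + 1·5/18 + 8·2/9 + 27·1/6
 = 0 + 5/18 + 16/9 + 9/2
 = 59/9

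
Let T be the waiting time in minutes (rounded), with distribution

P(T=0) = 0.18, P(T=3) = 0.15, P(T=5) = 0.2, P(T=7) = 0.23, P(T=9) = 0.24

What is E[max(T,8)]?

E[max(T,8)] = Σ max(t,8)·P(T=t)
 = 8·0.18 + 8·0.15 + 8·0.2 + 8·0.23 + 9·0.24
 = 1.44 + 1.2 + 1.6 + 1.84 + 2.16
 = 8.24

8.24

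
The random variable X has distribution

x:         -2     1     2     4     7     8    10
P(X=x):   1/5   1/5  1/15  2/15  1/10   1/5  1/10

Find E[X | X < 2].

P(X < 2) = 1/5 + 1/5 = 2/5.
E[X | X < 2] = [(-2)·1/5 + 1·1/5] / (2/5)
 = -1/5 / (2/5)
 = -1/2

-0.5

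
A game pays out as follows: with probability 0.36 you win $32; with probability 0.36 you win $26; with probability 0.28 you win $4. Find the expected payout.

E[payout] = 32·0.36 + 26·0.36 + 4·0.28
 = 11.52 + 9.36 + 1.12
 = 22

22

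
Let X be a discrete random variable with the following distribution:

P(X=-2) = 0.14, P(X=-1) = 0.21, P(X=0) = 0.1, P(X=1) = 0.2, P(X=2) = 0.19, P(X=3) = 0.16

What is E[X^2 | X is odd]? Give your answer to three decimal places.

3.246

P(X is odd) = 0.21 + 0.2 + 0.16 = 0.57.
E[X^2 | X is odd] = [1·0.21 + 1·0.2 + 9·0.16] / 0.57
 = 1.85 / 0.57
 = 185/57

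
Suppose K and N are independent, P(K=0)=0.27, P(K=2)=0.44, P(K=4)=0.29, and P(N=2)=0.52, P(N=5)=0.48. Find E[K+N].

E[K+N] = Σ_k Σ_n (k+n) · P(K=k)P(N=n)
 = 2·0.1404 + 5·0.1296 + 4·0.2288 + 7·0.2112 + 6·0.1508 + 9·0.1392
 = 0.2808 + 0.648 + 0.9152 + 1.4784 + 0.9048 + 1.2528
 = 5.48

5.48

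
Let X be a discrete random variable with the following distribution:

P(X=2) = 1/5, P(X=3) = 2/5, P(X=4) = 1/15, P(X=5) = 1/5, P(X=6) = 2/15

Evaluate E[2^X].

20

E[2^X] = Σ 2^x·P(X=x)
 = 4·1/5 + 8·2/5 + 16·1/15 + 32·1/5 + 64·2/15
 = 4/5 + 16/5 + 16/15 + 32/5 + 128/15
 = 20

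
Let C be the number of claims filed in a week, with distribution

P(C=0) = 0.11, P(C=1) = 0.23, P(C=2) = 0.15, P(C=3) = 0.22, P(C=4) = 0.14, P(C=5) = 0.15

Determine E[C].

E[C] = Σ c·P(C=c)
 = 0·0.11 + 1·0.23 + 2·0.15 + 3·0.22 + 4·0.14 + 5·0.15
 = 0 + 0.23 + 0.3 + 0.66 + 0.56 + 0.75
 = 2.5

2.5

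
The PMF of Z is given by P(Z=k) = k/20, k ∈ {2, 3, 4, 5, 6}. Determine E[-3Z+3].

E[-3Z+3] = Σ (-3z+3)·P(Z=z)
 = (-3)·1/10 + (-6)·3/20 + (-9)·1/5 + (-12)·1/4 + (-15)·3/10
 = (-3/10) + (-9/10) + (-9/5) + (-3) + (-9/2)
 = -21/2

-10.5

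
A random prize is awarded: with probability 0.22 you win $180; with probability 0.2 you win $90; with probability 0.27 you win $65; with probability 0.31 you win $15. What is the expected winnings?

E[payout] = 180·0.22 + 90·0.2 + 65·0.27 + 15·0.31
 = 39.6 + 18 + 17.55 + 4.65
 = 79.8

79.8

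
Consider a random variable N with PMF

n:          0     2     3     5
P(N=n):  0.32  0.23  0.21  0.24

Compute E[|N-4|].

2.19

E[|N-4|] = Σ |n-4|·P(N=n)
 = 4·0.32 + 2·0.23 + 1·0.21 + 1·0.24
 = 1.28 + 0.46 + 0.21 + 0.24
 = 2.19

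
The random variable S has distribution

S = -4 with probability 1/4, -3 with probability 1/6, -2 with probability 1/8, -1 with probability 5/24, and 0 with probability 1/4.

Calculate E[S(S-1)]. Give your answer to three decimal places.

8.167

E[S(S-1)] = Σ s(s-1)·P(S=s)
 = 20·1/4 + 12·1/6 + 6·1/8 + 2·5/24 + 0·1/4
 = 5 + 2 + 3/4 + 5/12 + 0
 = 49/6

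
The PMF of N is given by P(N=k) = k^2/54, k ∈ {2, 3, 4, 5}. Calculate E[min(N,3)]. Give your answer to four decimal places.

E[min(N,3)] = Σ min(n,3)·P(N=n)
 = 2·2/27 + 3·1/6 + 3·8/27 + 3·25/54
 = 4/27 + 1/2 + 8/9 + 25/18
 = 79/27

2.9259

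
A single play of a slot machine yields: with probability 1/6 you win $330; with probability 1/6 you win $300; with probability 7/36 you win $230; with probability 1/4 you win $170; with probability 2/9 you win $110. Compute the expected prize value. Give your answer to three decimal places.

E[payout] = 330·1/6 + 300·1/6 + 230·7/36 + 170·1/4 + 110·2/9
 = 55 + 50 + 805/18 + 85/2 + 220/9
 = 650/3

216.667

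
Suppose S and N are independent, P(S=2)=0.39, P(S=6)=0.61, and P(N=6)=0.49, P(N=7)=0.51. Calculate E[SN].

E[SN] = Σ_s Σ_n sn · P(S=s)P(N=n)
 = 12·0.1911 + 14·0.1989 + 36·0.2989 + 42·0.3111
 = 2.2932 + 2.7846 + 10.7604 + 13.0662
 = 28.9044

28.9044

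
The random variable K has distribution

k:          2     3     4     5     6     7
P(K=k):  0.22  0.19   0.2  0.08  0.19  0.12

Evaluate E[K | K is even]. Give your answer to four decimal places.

P(K is even) = 0.22 + 0.2 + 0.19 = 0.61.
E[K | K is even] = [2·0.22 + 4·0.2 + 6·0.19] / 0.61
 = 2.38 / 0.61
 = 238/61

3.9016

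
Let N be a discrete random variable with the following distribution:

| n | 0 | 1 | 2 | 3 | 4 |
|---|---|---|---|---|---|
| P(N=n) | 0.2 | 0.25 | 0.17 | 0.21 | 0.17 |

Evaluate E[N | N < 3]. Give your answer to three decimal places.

0.952

P(N < 3) = 0.2 + 0.25 + 0.17 = 0.62.
E[N | N < 3] = [0·0.2 + 1·0.25 + 2·0.17] / 0.62
 = 0.59 / 0.62
 = 59/62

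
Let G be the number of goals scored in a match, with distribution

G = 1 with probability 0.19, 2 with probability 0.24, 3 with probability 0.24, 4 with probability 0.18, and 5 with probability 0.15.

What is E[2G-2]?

E[2G-2] = Σ (2g-2)·P(G=g)
 = 0·0.19 + 2·0.24 + 4·0.24 + 6·0.18 + 8·0.15
 = 0 + 0.48 + 0.96 + 1.08 + 1.2
 = 3.72

3.72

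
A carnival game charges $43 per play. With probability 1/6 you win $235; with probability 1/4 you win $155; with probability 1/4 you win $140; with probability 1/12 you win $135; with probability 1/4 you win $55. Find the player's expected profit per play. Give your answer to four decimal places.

94.9167

E[payout] = 235·1/6 + 155·1/4 + 140·1/4 + 135·1/12 + 55·1/4
 = 235/6 + 155/4 + 35 + 45/4 + 55/4
 = 1655/12
Net = 1655/12 - 43 = 1139/12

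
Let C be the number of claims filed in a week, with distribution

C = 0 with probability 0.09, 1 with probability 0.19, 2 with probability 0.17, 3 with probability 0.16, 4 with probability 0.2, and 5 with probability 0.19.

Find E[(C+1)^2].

16.78

E[(C+1)^2] = Σ (c+1)^2·P(C=c)
 = 1·0.09 + 4·0.19 + 9·0.17 + 16·0.16 + 25·0.2 + 36·0.19
 = 0.09 + 0.76 + 1.53 + 2.56 + 5 + 6.84
 = 16.78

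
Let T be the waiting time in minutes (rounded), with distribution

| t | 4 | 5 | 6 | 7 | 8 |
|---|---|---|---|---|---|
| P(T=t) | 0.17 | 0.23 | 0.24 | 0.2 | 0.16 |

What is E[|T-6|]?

1.09

E[|T-6|] = Σ |t-6|·P(T=t)
 = 2·0.17 + 1·0.23 + 0·0.24 + 1·0.2 + 2·0.16
 = 0.34 + 0.23 + 0 + 0.2 + 0.32
 = 1.09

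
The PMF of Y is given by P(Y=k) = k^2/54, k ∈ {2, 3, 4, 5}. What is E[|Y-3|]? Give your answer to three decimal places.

1.296

E[|Y-3|] = Σ |y-3|·P(Y=y)
 = 1·2/27 + 0·1/6 + 1·8/27 + 2·25/54
 = 2/27 + 0 + 8/27 + 25/27
 = 35/27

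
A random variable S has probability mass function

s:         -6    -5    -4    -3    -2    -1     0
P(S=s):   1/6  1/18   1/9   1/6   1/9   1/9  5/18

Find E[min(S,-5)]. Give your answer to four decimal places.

E[min(S,-5)] = Σ min(s,-5)·P(S=s)
 = (-6)·1/6 + (-5)·1/18 + (-5)·1/9 + (-5)·1/6 + (-5)·1/9 + (-5)·1/9 + (-5)·5/18
 = (-1) + (-5/18) + (-5/9) + (-5/6) + (-5/9) + (-5/9) + (-25/18)
 = -31/6

-5.1667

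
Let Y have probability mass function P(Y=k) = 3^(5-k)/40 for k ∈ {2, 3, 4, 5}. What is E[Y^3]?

E[Y^3] = Σ y^3·P(Y=y)
 = 8·27/40 + 27·9/40 + 64·3/40 + 125·1/40
 = 27/5 + 243/40 + 24/5 + 25/8
 = 97/5

19.4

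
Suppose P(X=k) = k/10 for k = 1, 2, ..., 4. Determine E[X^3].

E[X^3] = Σ x^3·P(X=x)
 = 1·1/10 + 8·1/5 + 27·3/10 + 64·2/5
 = 1/10 + 8/5 + 81/10 + 128/5
 = 177/5

35.4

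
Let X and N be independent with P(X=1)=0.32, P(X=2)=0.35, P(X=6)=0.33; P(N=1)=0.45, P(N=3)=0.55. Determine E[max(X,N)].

E[max(X,N)] = Σ_x Σ_n max(x,n) · P(X=x)P(N=n)
 = 1·0.144 + 3·0.176 + 2·0.1575 + 3·0.1925 + 6·0.1485 + 6·0.1815
 = 0.144 + 0.528 + 0.315 + 0.5775 + 0.891 + 1.089
 = 3.5445

3.5445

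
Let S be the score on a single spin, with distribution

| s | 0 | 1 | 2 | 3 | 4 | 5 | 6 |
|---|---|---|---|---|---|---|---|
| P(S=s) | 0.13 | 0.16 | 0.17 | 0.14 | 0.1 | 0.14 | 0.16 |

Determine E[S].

2.98

E[S] = Σ s·P(S=s)
 = 0·0.13 + 1·0.16 + 2·0.17 + 3·0.14 + 4·0.1 + 5·0.14 + 6·0.16
 = 0 + 0.16 + 0.34 + 0.42 + 0.4 + 0.7 + 0.96
 = 2.98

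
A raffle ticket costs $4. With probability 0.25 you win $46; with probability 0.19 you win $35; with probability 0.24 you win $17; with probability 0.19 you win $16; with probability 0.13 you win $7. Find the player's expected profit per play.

E[payout] = 46·0.25 + 35·0.19 + 17·0.24 + 16·0.19 + 7·0.13
 = 11.5 + 6.65 + 4.08 + 3.04 + 0.91
 = 26.18
Net = 26.18 - 4 = 22.18

22.18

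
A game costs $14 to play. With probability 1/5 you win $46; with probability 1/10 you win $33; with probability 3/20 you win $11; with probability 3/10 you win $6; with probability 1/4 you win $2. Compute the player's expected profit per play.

2.45

E[payout] = 46·1/5 + 33·1/10 + 11·3/20 + 6·3/10 + 2·1/4
 = 46/5 + 33/10 + 33/20 + 9/5 + 1/2
 = 329/20
Net = 329/20 - 14 = 49/20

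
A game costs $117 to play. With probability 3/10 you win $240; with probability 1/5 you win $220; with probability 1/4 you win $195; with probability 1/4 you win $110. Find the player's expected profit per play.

E[payout] = 240·3/10 + 220·1/5 + 195·1/4 + 110·1/4
 = 72 + 44 + 195/4 + 55/2
 = 769/4
Net = 769/4 - 117 = 301/4

75.25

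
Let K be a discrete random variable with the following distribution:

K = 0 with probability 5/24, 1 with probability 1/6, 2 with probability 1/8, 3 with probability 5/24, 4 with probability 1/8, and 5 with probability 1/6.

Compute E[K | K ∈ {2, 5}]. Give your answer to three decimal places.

3.714

P(K ∈ {2, 5}) = 1/8 + 1/6 = 7/24.
E[K | K ∈ {2, 5}] = [2·1/8 + 5·1/6] / (7/24)
 = 13/12 / (7/24)
 = 26/7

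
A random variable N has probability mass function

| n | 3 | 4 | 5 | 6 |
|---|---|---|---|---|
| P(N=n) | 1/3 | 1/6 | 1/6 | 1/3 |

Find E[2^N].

32

E[2^N] = Σ 2^n·P(N=n)
 = 8·1/3 + 16·1/6 + 32·1/6 + 64·1/3
 = 8/3 + 8/3 + 16/3 + 64/3
 = 32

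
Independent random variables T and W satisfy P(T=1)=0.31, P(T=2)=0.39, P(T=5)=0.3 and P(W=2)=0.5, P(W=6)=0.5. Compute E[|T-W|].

E[|T-W|] = Σ_t Σ_w |t-w| · P(T=t)P(W=w)
 = 1·0.155 + 5·0.155 + 0·0.195 + 4·0.195 + 3·0.15 + 1·0.15
 = 0.155 + 0.775 + 0 + 0.78 + 0.45 + 0.15
 = 2.31

2.31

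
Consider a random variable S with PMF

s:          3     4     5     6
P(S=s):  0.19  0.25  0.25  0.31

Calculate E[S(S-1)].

E[S(S-1)] = Σ s(s-1)·P(S=s)
 = 6·0.19 + 12·0.25 + 20·0.25 + 30·0.31
 = 1.14 + 3 + 5 + 9.3
 = 18.44

18.44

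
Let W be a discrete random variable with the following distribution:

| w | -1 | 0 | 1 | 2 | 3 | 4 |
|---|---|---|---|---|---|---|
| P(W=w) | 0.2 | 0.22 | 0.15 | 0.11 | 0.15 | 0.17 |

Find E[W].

E[W] = Σ w·P(W=w)
 = (-1)·0.2 + 0·0.22 + 1·0.15 + 2·0.11 + 3·0.15 + 4·0.17
 = (-0.2) + 0 + 0.15 + 0.22 + 0.45 + 0.68
 = 1.3

1.3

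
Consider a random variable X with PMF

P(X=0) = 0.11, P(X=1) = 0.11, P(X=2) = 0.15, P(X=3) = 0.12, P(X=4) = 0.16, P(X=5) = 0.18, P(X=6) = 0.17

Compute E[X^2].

14.97

E[X^2] = Σ x^2·P(X=x)
 = 0·0.11 + 1·0.11 + 4·0.15 + 9·0.12 + 16·0.16 + 25·0.18 + 36·0.17
 = 0 + 0.11 + 0.6 + 1.08 + 2.56 + 4.5 + 6.12
 = 14.97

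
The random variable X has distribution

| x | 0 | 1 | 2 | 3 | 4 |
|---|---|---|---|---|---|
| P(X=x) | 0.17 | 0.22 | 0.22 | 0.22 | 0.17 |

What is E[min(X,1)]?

0.83

E[min(X,1)] = Σ min(x,1)·P(X=x)
 = 0·0.17 + 1·0.22 + 1·0.22 + 1·0.22 + 1·0.17
 = 0 + 0.22 + 0.22 + 0.22 + 0.17
 = 0.83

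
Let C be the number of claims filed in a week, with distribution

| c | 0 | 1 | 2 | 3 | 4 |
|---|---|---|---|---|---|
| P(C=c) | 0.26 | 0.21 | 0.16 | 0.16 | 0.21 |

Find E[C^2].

5.65

E[C^2] = Σ c^2·P(C=c)
 = 0·0.26 + 1·0.21 + 4·0.16 + 9·0.16 + 16·0.21
 = 0 + 0.21 + 0.64 + 1.44 + 3.36
 = 5.65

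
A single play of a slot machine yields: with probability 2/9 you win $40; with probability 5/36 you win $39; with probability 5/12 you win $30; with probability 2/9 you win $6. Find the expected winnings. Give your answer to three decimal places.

28.139

E[payout] = 40·2/9 + 39·5/36 + 30·5/12 + 6·2/9
 = 80/9 + 65/12 + 25/2 + 4/3
 = 1013/36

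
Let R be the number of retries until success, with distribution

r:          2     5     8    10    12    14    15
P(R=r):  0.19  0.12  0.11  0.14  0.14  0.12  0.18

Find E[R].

9.32

E[R] = Σ r·P(R=r)
 = 2·0.19 + 5·0.12 + 8·0.11 + 10·0.14 + 12·0.14 + 14·0.12 + 15·0.18
 = 0.38 + 0.6 + 0.88 + 1.4 + 1.68 + 1.68 + 2.7
 = 9.32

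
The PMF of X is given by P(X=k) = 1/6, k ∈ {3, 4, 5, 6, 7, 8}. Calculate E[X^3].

214.5

E[X^3] = Σ x^3·P(X=x)
 = 27·1/6 + 64·1/6 + 125·1/6 + 216·1/6 + 343·1/6 + 512·1/6
 = 9/2 + 32/3 + 125/6 + 36 + 343/6 + 256/3
 = 429/2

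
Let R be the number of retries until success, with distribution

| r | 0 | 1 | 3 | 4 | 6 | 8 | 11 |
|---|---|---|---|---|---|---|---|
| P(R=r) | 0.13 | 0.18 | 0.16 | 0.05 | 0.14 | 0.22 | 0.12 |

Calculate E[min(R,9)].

4.54

E[min(R,9)] = Σ min(r,9)·P(R=r)
 = 0·0.13 + 1·0.18 + 3·0.16 + 4·0.05 + 6·0.14 + 8·0.22 + 9·0.12
 = 0 + 0.18 + 0.48 + 0.2 + 0.84 + 1.76 + 1.08
 = 4.54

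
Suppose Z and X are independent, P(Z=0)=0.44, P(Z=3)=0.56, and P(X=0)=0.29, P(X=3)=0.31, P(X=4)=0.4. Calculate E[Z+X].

4.21

E[Z+X] = Σ_z Σ_x (z+x) · P(Z=z)P(X=x)
 = 0·0.1276 + 3·0.1364 + 4·0.176 + 3·0.1624 + 6·0.1736 + 7·0.224
 = 0 + 0.4092 + 0.704 + 0.4872 + 1.0416 + 1.568
 = 4.21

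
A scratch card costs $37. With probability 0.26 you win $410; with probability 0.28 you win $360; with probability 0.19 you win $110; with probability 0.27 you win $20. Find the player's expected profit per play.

196.7

E[payout] = 410·0.26 + 360·0.28 + 110·0.19 + 20·0.27
 = 106.6 + 100.8 + 20.9 + 5.4
 = 233.7
Net = 233.7 - 37 = 196.7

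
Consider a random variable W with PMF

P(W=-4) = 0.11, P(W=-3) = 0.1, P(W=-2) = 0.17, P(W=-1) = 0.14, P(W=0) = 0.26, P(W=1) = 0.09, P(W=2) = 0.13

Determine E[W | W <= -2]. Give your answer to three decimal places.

P(W <= -2) = 0.11 + 0.1 + 0.17 = 0.38.
E[W | W <= -2] = [(-4)·0.11 + (-3)·0.1 + (-2)·0.17] / 0.38
 = -1.08 / 0.38
 = -54/19

-2.842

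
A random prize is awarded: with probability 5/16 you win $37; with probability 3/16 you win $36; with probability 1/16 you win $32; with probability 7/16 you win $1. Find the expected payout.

E[payout] = 37·5/16 + 36·3/16 + 32·1/16 + 1·7/16
 = 185/16 + 27/4 + 2 + 7/16
 = 83/4

20.75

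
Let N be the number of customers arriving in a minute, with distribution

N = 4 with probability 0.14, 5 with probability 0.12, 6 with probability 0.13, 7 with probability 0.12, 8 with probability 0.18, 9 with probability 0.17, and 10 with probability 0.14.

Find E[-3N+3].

E[-3N+3] = Σ (-3n+3)·P(N=n)
 = (-9)·0.14 + (-12)·0.12 + (-15)·0.13 + (-18)·0.12 + (-21)·0.18 + (-24)·0.17 + (-27)·0.14
 = (-1.26) + (-1.44) + (-1.95) + (-2.16) + (-3.78) + (-4.08) + (-3.78)
 = -18.45

-18.45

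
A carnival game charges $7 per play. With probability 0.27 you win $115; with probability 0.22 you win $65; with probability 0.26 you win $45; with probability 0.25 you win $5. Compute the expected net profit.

51.3

E[payout] = 115·0.27 + 65·0.22 + 45·0.26 + 5·0.25
 = 31.05 + 14.3 + 11.7 + 1.25
 = 58.3
Net = 58.3 - 7 = 51.3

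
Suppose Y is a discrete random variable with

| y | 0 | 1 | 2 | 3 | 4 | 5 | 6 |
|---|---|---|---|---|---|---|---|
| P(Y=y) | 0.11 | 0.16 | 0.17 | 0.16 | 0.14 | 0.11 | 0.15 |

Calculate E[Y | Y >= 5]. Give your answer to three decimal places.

P(Y >= 5) = 0.11 + 0.15 = 0.26.
E[Y | Y >= 5] = [5·0.11 + 6·0.15] / 0.26
 = 1.45 / 0.26
 = 145/26

5.577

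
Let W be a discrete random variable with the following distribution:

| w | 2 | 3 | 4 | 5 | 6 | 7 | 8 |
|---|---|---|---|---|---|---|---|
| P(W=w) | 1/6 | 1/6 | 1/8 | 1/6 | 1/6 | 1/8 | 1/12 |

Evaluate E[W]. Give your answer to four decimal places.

4.7083

E[W] = Σ w·P(W=w)
 = 2·1/6 + 3·1/6 + 4·1/8 + 5·1/6 + 6·1/6 + 7·1/8 + 8·1/12
 = 1/3 + 1/2 + 1/2 + 5/6 + 1 + 7/8 + 2/3
 = 113/24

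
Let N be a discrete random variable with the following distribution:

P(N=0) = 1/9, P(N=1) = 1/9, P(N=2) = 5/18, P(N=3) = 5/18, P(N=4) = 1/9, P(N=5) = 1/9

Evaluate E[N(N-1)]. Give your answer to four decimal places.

E[N(N-1)] = Σ n(n-1)·P(N=n)
 = 0·1/9 + 0·1/9 + 2·5/18 + 6·5/18 + 12·1/9 + 20·1/9
 = 0 + 0 + 5/9 + 5/3 + 4/3 + 20/9
 = 52/9

5.7778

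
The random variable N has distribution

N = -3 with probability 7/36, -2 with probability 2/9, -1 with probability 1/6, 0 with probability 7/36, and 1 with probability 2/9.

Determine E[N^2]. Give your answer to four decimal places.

E[N^2] = Σ n^2·P(N=n)
 = 9·7/36 + 4·2/9 + 1·1/6 + 0·7/36 + 1·2/9
 = 7/4 + 8/9 + 1/6 + 0 + 2/9
 = 109/36

3.0278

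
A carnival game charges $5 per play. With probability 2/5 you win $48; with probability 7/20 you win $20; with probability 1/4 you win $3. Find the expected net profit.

E[payout] = 48·2/5 + 20·7/20 + 3·1/4
 = 96/5 + 7 + 3/4
 = 539/20
Net = 539/20 - 5 = 439/20

21.95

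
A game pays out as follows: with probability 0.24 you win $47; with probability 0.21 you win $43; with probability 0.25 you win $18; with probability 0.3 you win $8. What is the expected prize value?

27.21

E[payout] = 47·0.24 + 43·0.21 + 18·0.25 + 8·0.3
 = 11.28 + 9.03 + 4.5 + 2.4
 = 27.21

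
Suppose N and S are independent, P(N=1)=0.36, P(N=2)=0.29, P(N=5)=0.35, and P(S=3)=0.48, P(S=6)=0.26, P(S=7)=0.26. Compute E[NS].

E[NS] = Σ_n Σ_s ns · P(N=n)P(S=s)
 = 3·0.1728 + 6·0.0936 + 7·0.0936 + 6·0.1392 + 12·0.0754 + 14·0.0754 + 15·0.168 + 30·0.091 + 35·0.091
 = 0.5184 + 0.5616 + 0.6552 + 0.8352 + 0.9048 + 1.0556 + 2.52 + 2.73 + 3.185
 = 12.9658

12.9658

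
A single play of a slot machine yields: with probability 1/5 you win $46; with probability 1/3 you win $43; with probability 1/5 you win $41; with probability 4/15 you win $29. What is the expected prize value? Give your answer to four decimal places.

E[payout] = 46·1/5 + 43·1/3 + 41·1/5 + 29·4/15
 = 46/5 + 43/3 + 41/5 + 116/15
 = 592/15

39.4667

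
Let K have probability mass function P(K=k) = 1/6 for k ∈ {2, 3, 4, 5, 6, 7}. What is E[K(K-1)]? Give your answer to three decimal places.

18.667

E[K(K-1)] = Σ k(k-1)·P(K=k)
 = 2·1/6 + 6·1/6 + 12·1/6 + 20·1/6 + 30·1/6 + 42·1/6
 = 1/3 + 1 + 2 + 10/3 + 5 + 7
 = 56/3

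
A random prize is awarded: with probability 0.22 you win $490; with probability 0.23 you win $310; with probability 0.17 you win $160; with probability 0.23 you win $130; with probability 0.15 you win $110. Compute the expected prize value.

252.7

E[payout] = 490·0.22 + 310·0.23 + 160·0.17 + 130·0.23 + 110·0.15
 = 107.8 + 71.3 + 27.2 + 29.9 + 16.5
 = 252.7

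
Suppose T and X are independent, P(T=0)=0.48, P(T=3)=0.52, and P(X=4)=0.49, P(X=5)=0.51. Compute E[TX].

7.0356

E[TX] = Σ_t Σ_x tx · P(T=t)P(X=x)
 = 0·0.2352 + 0·0.2448 + 12·0.2548 + 15·0.2652
 = 0 + 0 + 3.0576 + 3.978
 = 7.0356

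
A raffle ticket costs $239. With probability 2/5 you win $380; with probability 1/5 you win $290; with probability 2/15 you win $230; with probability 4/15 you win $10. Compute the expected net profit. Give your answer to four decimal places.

4.3333

E[payout] = 380·2/5 + 290·1/5 + 230·2/15 + 10·4/15
 = 152 + 58 + 92/3 + 8/3
 = 730/3
Net = 730/3 - 239 = 13/3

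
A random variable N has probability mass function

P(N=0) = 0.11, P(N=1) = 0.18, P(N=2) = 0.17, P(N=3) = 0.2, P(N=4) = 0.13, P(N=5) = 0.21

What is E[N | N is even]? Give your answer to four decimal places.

2.0976

P(N is even) = 0.11 + 0.17 + 0.13 = 0.41.
E[N | N is even] = [0·0.11 + 2·0.17 + 4·0.13] / 0.41
 = 0.86 / 0.41
 = 86/41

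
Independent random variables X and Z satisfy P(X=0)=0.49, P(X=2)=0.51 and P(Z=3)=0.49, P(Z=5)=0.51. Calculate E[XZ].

4.1004

E[XZ] = Σ_x Σ_z xz · P(X=x)P(Z=z)
 = 0·0.2401 + 0·0.2499 + 6·0.2499 + 10·0.2601
 = 0 + 0 + 1.4994 + 2.601
 = 4.1004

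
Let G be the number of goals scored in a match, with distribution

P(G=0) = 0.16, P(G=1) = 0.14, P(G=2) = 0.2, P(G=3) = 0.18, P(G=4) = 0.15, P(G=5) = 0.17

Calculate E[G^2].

9.21

E[G^2] = Σ g^2·P(G=g)
 = 0·0.16 + 1·0.14 + 4·0.2 + 9·0.18 + 16·0.15 + 25·0.17
 = 0 + 0.14 + 0.8 + 1.62 + 2.4 + 4.25
 = 9.21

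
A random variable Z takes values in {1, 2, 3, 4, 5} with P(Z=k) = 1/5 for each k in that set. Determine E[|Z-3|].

E[|Z-3|] = Σ |z-3|·P(Z=z)
 = 2·1/5 + 1·1/5 + 0·1/5 + 1·1/5 + 2·1/5
 = 2/5 + 1/5 + 0 + 1/5 + 2/5
 = 6/5

1.2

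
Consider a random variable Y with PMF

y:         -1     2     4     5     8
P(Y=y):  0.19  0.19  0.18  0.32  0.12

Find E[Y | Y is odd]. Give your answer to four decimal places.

2.7647

P(Y is odd) = 0.19 + 0.32 = 0.51.
E[Y | Y is odd] = [(-1)·0.19 + 5·0.32] / 0.51
 = 1.41 / 0.51
 = 47/17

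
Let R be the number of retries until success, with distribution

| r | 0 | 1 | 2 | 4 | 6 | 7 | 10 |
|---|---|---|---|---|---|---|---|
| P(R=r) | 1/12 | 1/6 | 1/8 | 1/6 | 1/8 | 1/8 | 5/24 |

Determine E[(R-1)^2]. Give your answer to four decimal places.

E[(R-1)^2] = Σ (r-1)^2·P(R=r)
 = 1·1/12 + 0·1/6 + 1·1/8 + 9·1/6 + 25·1/8 + 36·1/8 + 81·5/24
 = 1/12 + 0 + 1/8 + 3/2 + 25/8 + 9/2 + 135/8
 = 629/24

26.2083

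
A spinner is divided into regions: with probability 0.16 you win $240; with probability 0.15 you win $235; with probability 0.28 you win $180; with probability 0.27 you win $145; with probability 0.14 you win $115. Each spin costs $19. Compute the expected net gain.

160.3

E[payout] = 240·0.16 + 235·0.15 + 180·0.28 + 145·0.27 + 115·0.14
 = 38.4 + 35.25 + 50.4 + 39.15 + 16.1
 = 179.3
Net = 179.3 - 19 = 160.3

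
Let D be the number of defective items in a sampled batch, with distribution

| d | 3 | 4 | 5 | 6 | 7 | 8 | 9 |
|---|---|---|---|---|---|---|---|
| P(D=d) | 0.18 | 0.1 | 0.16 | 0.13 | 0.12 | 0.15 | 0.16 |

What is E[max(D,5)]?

E[max(D,5)] = Σ max(d,5)·P(D=d)
 = 5·0.18 + 5·0.1 + 5·0.16 + 6·0.13 + 7·0.12 + 8·0.15 + 9·0.16
 = 0.9 + 0.5 + 0.8 + 0.78 + 0.84 + 1.2 + 1.44
 = 6.46

6.46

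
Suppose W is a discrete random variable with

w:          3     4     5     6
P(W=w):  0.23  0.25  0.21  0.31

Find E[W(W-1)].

17.88

E[W(W-1)] = Σ w(w-1)·P(W=w)
 = 6·0.23 + 12·0.25 + 20·0.21 + 30·0.31
 = 1.38 + 3 + 4.2 + 9.3
 = 17.88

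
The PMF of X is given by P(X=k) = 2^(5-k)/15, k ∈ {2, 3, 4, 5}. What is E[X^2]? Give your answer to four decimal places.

8.3333

E[X^2] = Σ x^2·P(X=x)
 = 4·8/15 + 9·4/15 + 16·2/15 + 25·1/15
 = 32/15 + 12/5 + 32/15 + 5/3
 = 25/3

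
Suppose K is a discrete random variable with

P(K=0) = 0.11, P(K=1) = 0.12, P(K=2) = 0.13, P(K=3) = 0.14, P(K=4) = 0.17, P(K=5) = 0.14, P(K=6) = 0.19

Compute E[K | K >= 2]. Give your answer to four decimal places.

4.1558

P(K >= 2) = 0.13 + 0.14 + 0.17 + 0.14 + 0.19 = 0.77.
E[K | K >= 2] = [2·0.13 + 3·0.14 + 4·0.17 + 5·0.14 + 6·0.19] / 0.77
 = 3.2 / 0.77
 = 320/77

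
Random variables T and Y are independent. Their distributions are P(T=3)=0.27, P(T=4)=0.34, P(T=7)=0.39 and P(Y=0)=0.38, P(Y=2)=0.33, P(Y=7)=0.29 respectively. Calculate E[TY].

E[TY] = Σ_t Σ_y ty · P(T=t)P(Y=y)
 = 0·0.1026 + 6·0.0891 + 21·0.0783 + 0·0.1292 + 8·0.1122 + 28·0.0986 + 0·0.1482 + 14·0.1287 + 49·0.1131
 = 0 + 0.5346 + 1.6443 + 0 + 0.8976 + 2.7608 + 0 + 1.8018 + 5.5419
 = 13.181

13.181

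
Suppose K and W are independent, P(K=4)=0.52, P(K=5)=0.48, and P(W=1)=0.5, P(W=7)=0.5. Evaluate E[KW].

E[KW] = Σ_k Σ_w kw · P(K=k)P(W=w)
 = 4·0.26 + 28·0.26 + 5·0.24 + 35·0.24
 = 1.04 + 7.28 + 1.2 + 8.4
 = 17.92

17.92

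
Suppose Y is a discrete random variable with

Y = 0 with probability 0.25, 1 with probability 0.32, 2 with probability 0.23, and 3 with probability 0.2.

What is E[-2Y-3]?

E[-2Y-3] = Σ (-2y-3)·P(Y=y)
 = (-3)·0.25 + (-5)·0.32 + (-7)·0.23 + (-9)·0.2
 = (-0.75) + (-1.6) + (-1.61) + (-1.8)
 = -5.76

-5.76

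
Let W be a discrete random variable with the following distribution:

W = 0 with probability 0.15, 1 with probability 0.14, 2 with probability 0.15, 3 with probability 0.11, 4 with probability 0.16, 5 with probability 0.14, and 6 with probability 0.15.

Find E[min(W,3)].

2.12

E[min(W,3)] = Σ min(w,3)·P(W=w)
 = 0·0.15 + 1·0.14 + 2·0.15 + 3·0.11 + 3·0.16 + 3·0.14 + 3·0.15
 = 0 + 0.14 + 0.3 + 0.33 + 0.48 + 0.42 + 0.45
 = 2.12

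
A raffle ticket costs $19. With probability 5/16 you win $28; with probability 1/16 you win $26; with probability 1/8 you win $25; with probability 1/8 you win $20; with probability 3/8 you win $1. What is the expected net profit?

E[payout] = 28·5/16 + 26·1/16 + 25·1/8 + 20·1/8 + 1·3/8
 = 35/4 + 13/8 + 25/8 + 5/2 + 3/8
 = 131/8
Net = 131/8 - 19 = -21/8

-2.625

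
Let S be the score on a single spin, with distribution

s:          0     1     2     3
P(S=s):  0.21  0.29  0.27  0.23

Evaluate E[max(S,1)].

E[max(S,1)] = Σ max(s,1)·P(S=s)
 = 1·0.21 + 1·0.29 + 2·0.27 + 3·0.23
 = 0.21 + 0.29 + 0.54 + 0.69
 = 1.73

1.73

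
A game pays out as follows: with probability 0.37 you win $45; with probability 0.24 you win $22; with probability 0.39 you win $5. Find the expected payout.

E[payout] = 45·0.37 + 22·0.24 + 5·0.39
 = 16.65 + 5.28 + 1.95
 = 23.88

23.88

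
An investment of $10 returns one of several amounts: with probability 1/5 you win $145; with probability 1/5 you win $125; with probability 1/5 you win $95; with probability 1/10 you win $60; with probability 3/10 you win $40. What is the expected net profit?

81

E[payout] = 145·1/5 + 125·1/5 + 95·1/5 + 60·1/10 + 40·3/10
 = 29 + 25 + 19 + 6 + 12
 = 91
Net = 91 - 10 = 81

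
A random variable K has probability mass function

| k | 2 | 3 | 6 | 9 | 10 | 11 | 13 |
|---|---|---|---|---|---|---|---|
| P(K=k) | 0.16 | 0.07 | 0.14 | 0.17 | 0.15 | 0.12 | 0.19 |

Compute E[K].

E[K] = Σ k·P(K=k)
 = 2·0.16 + 3·0.07 + 6·0.14 + 9·0.17 + 10·0.15 + 11·0.12 + 13·0.19
 = 0.32 + 0.21 + 0.84 + 1.53 + 1.5 + 1.32 + 2.47
 = 8.19

8.19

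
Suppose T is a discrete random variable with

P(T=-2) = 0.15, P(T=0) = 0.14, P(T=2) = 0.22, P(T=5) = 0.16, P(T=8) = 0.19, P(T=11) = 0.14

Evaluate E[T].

4

E[T] = Σ t·P(T=t)
 = (-2)·0.15 + 0·0.14 + 2·0.22 + 5·0.16 + 8·0.19 + 11·0.14
 = (-0.3) + 0 + 0.44 + 0.8 + 1.52 + 1.54
 = 4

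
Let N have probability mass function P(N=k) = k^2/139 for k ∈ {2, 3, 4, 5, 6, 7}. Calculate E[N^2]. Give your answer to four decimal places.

E[N^2] = Σ n^2·P(N=n)
 = 4·4/139 + 9·9/139 + 16·16/139 + 25·25/139 + 36·36/139 + 49·49/139
 = 16/139 + 81/139 + 256/139 + 625/139 + 1296/139 + 2401/139
 = 4675/139

33.6331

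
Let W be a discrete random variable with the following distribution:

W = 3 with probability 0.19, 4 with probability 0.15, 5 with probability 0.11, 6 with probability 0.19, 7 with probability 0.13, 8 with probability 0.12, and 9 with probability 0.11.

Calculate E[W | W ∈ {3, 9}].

5.2

P(W ∈ {3, 9}) = 0.19 + 0.11 = 0.3.
E[W | W ∈ {3, 9}] = [3·0.19 + 9·0.11] / 0.3
 = 1.56 / 0.3
 = 26/5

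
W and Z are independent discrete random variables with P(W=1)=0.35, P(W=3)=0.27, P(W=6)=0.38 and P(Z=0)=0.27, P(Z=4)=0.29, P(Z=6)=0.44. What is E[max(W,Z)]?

4.9492

E[max(W,Z)] = Σ_w Σ_z max(w,z) · P(W=w)P(Z=z)
 = 1·0.0945 + 4·0.1015 + 6·0.154 + 3·0.0729 + 4·0.0783 + 6·0.1188 + 6·0.1026 + 6·0.1102 + 6·0.1672
 = 0.0945 + 0.406 + 0.924 + 0.2187 + 0.3132 + 0.7128 + 0.6156 + 0.6612 + 1.0032
 = 4.9492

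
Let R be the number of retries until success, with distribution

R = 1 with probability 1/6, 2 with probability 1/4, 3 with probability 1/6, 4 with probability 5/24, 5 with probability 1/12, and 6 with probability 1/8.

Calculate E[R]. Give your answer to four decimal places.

E[R] = Σ r·P(R=r)
 = 1·1/6 + 2·1/4 + 3·1/6 + 4·5/24 + 5·1/12 + 6·1/8
 = 1/6 + 1/2 + 1/2 + 5/6 + 5/12 + 3/4
 = 19/6

3.1667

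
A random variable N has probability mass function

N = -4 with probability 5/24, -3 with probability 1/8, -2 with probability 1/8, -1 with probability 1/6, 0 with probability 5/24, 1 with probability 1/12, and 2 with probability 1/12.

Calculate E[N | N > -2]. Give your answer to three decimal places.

P(N > -2) = 1/6 + 5/24 + 1/12 + 1/12 = 13/24.
E[N | N > -2] = [(-1)·1/6 + 0·5/24 + 1·1/12 + 2·1/12] / (13/24)
 = 1/12 / (13/24)
 = 2/13

0.154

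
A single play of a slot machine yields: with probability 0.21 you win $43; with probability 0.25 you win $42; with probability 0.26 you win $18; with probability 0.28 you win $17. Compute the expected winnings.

28.97

E[payout] = 43·0.21 + 42·0.25 + 18·0.26 + 17·0.28
 = 9.03 + 10.5 + 4.68 + 4.76
 = 28.97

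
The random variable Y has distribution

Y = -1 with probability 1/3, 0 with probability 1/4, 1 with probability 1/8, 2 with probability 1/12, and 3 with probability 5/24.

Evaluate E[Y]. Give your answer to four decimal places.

0.5833

E[Y] = Σ y·P(Y=y)
 = (-1)·1/3 + 0·1/4 + 1·1/8 + 2·1/12 + 3·5/24
 = (-1/3) + 0 + 1/8 + 1/6 + 5/8
 = 7/12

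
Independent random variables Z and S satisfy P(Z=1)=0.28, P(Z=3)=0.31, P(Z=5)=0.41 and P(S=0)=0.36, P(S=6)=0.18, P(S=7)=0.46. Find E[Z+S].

E[Z+S] = Σ_z Σ_s (z+s) · P(Z=z)P(S=s)
 = 1·0.1008 + 7·0.0504 + 8·0.1288 + 3·0.1116 + 9·0.0558 + 10·0.1426 + 5·0.1476 + 11·0.0738 + 12·0.1886
 = 0.1008 + 0.3528 + 1.0304 + 0.3348 + 0.5022 + 1.426 + 0.738 + 0.8118 + 2.2632
 = 7.56

7.56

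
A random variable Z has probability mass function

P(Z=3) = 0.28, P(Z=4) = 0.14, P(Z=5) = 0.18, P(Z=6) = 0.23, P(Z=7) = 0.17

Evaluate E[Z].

E[Z] = Σ z·P(Z=z)
 = 3·0.28 + 4·0.14 + 5·0.18 + 6·0.23 + 7·0.17
 = 0.84 + 0.56 + 0.9 + 1.38 + 1.19
 = 4.87

4.87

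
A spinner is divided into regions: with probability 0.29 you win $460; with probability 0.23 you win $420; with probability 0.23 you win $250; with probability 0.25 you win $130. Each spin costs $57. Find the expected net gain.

E[payout] = 460·0.29 + 420·0.23 + 250·0.23 + 130·0.25
 = 133.4 + 96.6 + 57.5 + 32.5
 = 320
Net = 320 - 57 = 263

263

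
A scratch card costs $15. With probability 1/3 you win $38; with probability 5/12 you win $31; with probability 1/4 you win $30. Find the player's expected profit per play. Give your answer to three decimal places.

18.083

E[payout] = 38·1/3 + 31·5/12 + 30·1/4
 = 38/3 + 155/12 + 15/2
 = 397/12
Net = 397/12 - 15 = 217/12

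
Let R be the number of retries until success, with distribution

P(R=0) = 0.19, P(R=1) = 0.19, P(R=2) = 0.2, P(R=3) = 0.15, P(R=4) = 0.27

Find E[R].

E[R] = Σ r·P(R=r)
 = 0·0.19 + 1·0.19 + 2·0.2 + 3·0.15 + 4·0.27
 = 0 + 0.19 + 0.4 + 0.45 + 1.08
 = 2.12

2.12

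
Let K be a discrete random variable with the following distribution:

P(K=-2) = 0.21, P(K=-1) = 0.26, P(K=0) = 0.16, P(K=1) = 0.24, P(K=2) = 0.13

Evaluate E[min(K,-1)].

E[min(K,-1)] = Σ min(k,-1)·P(K=k)
 = (-2)·0.21 + (-1)·0.26 + (-1)·0.16 + (-1)·0.24 + (-1)·0.13
 = (-0.42) + (-0.26) + (-0.16) + (-0.24) + (-0.13)
 = -1.21

-1.21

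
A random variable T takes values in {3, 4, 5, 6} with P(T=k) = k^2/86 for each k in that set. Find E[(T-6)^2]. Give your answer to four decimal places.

1.9767

E[(T-6)^2] = Σ (t-6)^2·P(T=t)
 = 9·9/86 + 4·8/43 + 1·25/86 + 0·18/43
 = 81/86 + 32/43 + 25/86 + 0
 = 85/43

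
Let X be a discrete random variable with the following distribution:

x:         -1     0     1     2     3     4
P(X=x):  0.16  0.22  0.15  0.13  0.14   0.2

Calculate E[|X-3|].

E[|X-3|] = Σ |x-3|·P(X=x)
 = 4·0.16 + 3·0.22 + 2·0.15 + 1·0.13 + 0·0.14 + 1·0.2
 = 0.64 + 0.66 + 0.3 + 0.13 + 0 + 0.2
 = 1.93

1.93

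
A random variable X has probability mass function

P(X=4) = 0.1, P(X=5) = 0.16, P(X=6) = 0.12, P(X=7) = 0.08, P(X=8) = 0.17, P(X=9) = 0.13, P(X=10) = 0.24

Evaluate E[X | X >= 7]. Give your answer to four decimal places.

8.8548

P(X >= 7) = 0.08 + 0.17 + 0.13 + 0.24 = 0.62.
E[X | X >= 7] = [7·0.08 + 8·0.17 + 9·0.13 + 10·0.24] / 0.62
 = 5.49 / 0.62
 = 549/62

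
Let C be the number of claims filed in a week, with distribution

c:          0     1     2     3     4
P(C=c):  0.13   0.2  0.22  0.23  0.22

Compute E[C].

E[C] = Σ c·P(C=c)
 = 0·0.13 + 1·0.2 + 2·0.22 + 3·0.23 + 4·0.22
 = 0 + 0.2 + 0.44 + 0.69 + 0.88
 = 2.21

2.21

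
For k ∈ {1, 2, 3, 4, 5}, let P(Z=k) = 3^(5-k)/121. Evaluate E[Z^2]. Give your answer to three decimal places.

E[Z^2] = Σ z^2·P(Z=z)
 = 1·81/121 + 4·27/121 + 9·9/121 + 16·3/121 + 25·1/121
 = 81/121 + 108/121 + 81/121 + 48/121 + 25/121
 = 343/121

2.835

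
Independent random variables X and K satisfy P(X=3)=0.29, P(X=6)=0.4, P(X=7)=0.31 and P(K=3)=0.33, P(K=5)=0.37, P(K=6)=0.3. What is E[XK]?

25.2416

E[XK] = Σ_x Σ_k xk · P(X=x)P(K=k)
 = 9·0.0957 + 15·0.1073 + 18·0.087 + 18·0.132 + 30·0.148 + 36·0.12 + 21·0.1023 + 35·0.1147 + 42·0.093
 = 0.8613 + 1.6095 + 1.566 + 2.376 + 4.44 + 4.32 + 2.1483 + 4.0145 + 3.906
 = 25.2416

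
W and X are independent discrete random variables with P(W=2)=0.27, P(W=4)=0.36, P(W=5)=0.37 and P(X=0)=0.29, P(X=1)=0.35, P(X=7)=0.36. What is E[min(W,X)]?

1.7288

E[min(W,X)] = Σ_w Σ_x min(w,x) · P(W=w)P(X=x)
 = 0·0.0783 + 1·0.0945 + 2·0.0972 + 0·0.1044 + 1·0.126 + 4·0.1296 + 0·0.1073 + 1·0.1295 + 5·0.1332
 = 0 + 0.0945 + 0.1944 + 0 + 0.126 + 0.5184 + 0 + 0.1295 + 0.666
 = 1.7288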